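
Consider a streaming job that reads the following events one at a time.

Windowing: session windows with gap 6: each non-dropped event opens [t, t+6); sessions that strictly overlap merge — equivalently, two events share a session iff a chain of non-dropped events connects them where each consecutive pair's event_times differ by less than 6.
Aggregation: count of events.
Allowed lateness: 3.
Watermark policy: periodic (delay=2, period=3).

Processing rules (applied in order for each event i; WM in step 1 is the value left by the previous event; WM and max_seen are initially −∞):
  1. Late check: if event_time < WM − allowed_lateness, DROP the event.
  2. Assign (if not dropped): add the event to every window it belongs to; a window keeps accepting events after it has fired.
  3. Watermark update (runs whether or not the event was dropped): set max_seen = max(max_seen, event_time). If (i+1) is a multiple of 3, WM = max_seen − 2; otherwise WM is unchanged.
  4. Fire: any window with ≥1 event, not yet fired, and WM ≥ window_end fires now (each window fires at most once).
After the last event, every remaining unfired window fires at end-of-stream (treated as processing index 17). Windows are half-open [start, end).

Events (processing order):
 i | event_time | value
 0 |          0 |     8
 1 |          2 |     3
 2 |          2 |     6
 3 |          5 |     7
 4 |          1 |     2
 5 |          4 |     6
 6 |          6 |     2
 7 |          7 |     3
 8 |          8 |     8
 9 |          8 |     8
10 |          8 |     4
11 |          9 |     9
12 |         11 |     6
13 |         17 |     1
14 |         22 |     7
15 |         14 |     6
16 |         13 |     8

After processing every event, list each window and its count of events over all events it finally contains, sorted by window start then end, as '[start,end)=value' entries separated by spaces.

[0,17)=13 [17,28)=2

i=0 t=0 v=8: → [0,6); WM=−∞
i=1 t=2 v=3: → [0,8); WM=−∞
i=2 t=2 v=6: → [0,8); WM=0
i=3 t=5 v=7: → [0,11); WM=0
i=4 t=1 v=2: → [0,11); WM=0
i=5 t=4 v=6: → [0,11); WM=3
i=6 t=6 v=2: → [0,12); WM=3
i=7 t=7 v=3: → [0,13); WM=3
i=8 t=8 v=8: → [0,14); WM=6
i=9 t=8 v=8: → [0,14); WM=6
i=10 t=8 v=4: → [0,14); WM=6
i=11 t=9 v=9: → [0,15); WM=7
i=12 t=11 v=6: → [0,17); WM=7
i=13 t=17 v=1: → [17,23); WM=7
i=14 t=22 v=7: → [17,28); WM=20
i=15 t=14 v=6: DROP (t<20-3); WM=20
i=16 t=13 v=8: DROP (t<20-3); WM=20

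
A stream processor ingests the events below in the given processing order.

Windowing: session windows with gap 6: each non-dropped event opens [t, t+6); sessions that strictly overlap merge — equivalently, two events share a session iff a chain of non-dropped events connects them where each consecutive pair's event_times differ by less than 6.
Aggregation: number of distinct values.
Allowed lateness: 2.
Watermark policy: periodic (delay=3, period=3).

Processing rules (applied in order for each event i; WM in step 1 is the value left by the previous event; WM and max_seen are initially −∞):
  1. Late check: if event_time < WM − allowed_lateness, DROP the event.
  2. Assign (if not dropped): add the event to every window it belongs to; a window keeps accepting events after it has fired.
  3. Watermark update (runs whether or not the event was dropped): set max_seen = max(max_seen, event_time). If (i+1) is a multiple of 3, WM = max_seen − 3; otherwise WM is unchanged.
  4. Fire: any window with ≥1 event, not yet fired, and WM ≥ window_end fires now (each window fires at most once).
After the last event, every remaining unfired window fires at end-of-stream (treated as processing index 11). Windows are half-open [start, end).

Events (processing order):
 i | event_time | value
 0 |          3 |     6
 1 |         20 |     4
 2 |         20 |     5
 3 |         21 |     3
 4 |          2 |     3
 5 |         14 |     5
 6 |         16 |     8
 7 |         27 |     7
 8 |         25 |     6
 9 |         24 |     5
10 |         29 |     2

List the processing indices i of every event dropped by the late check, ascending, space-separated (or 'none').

i=0 t=3 v=6: → [3,9); WM=−∞
i=1 t=20 v=4: → [20,26); WM=−∞
i=2 t=20 v=5: → [20,26); WM=17
i=3 t=21 v=3: → [20,27); WM=17
i=4 t=2 v=3: DROP (t<17-2); WM=17
i=5 t=14 v=5: DROP (t<17-2); WM=18
i=6 t=16 v=8: → [16,27); WM=18
i=7 t=27 v=7: → [27,33); WM=18
i=8 t=25 v=6: → [16,33); WM=24
i=9 t=24 v=5: → [16,33); WM=24
i=10 t=29 v=2: → [16,35); WM=24

4 5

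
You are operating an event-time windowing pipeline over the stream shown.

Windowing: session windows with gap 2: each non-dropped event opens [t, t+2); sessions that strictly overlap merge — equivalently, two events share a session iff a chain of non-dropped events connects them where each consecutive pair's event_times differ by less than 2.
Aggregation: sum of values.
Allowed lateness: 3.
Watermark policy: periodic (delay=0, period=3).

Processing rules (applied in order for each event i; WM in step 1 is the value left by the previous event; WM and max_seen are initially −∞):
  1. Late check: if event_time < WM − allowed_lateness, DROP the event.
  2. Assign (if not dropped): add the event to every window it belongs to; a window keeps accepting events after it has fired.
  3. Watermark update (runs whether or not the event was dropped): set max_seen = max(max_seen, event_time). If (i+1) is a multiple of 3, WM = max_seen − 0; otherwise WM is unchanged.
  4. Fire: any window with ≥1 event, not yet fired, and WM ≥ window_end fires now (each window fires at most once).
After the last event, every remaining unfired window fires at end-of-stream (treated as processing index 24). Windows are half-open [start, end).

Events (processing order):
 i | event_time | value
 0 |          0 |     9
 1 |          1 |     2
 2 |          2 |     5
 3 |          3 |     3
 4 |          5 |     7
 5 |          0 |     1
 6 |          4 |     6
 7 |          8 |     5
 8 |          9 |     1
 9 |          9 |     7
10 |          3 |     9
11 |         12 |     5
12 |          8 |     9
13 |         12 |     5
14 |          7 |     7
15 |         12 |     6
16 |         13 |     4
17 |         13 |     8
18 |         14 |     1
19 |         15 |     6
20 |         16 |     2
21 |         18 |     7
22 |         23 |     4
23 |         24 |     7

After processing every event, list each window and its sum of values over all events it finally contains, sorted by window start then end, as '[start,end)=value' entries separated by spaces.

i=0 t=0 v=9: → [0,2); WM=−∞
i=1 t=1 v=2: → [0,3); WM=−∞
i=2 t=2 v=5: → [0,4); WM=2
i=3 t=3 v=3: → [0,5); WM=2
i=4 t=5 v=7: → [5,7); WM=2
i=5 t=0 v=1: → [0,5); WM=5
i=6 t=4 v=6: → [0,7); WM=5
i=7 t=8 v=5: → [8,10); WM=5
i=8 t=9 v=1: → [8,11); WM=9
i=9 t=9 v=7: → [8,11); WM=9
i=10 t=3 v=9: DROP (t<9-3); WM=9
i=11 t=12 v=5: → [12,14); WM=12
i=12 t=8 v=9: DROP (t<12-3); WM=12
i=13 t=12 v=5: → [12,14); WM=12
i=14 t=7 v=7: DROP (t<12-3); WM=12
i=15 t=12 v=6: → [12,14); WM=12
i=16 t=13 v=4: → [12,15); WM=12
i=17 t=13 v=8: → [12,15); WM=13
i=18 t=14 v=1: → [12,16); WM=13
i=19 t=15 v=6: → [12,17); WM=13
i=20 t=16 v=2: → [12,18); WM=16
i=21 t=18 v=7: → [18,20); WM=16
i=22 t=23 v=4: → [23,25); WM=16
i=23 t=24 v=7: → [23,26); WM=24

[0,7)=33 [8,11)=13 [12,18)=37 [18,20)=7 [23,26)=11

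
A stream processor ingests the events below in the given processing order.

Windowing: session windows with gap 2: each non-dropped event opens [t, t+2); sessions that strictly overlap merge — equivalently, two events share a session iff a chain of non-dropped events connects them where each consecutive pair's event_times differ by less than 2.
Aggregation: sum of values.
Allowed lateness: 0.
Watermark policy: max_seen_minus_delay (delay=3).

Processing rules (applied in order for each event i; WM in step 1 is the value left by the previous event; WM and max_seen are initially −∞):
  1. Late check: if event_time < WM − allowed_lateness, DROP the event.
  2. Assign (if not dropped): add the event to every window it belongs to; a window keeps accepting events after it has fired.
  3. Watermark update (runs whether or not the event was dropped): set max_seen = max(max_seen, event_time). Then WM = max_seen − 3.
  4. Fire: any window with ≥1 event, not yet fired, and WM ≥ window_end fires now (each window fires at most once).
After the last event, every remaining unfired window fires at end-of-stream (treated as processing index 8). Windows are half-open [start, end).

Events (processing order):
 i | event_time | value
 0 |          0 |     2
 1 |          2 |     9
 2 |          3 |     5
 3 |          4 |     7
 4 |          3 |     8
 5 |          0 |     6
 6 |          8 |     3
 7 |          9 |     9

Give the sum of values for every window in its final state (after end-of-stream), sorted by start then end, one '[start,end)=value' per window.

[0,2)=2 [2,6)=29 [8,11)=12

i=0 t=0 v=2: → [0,2); WM=-3
i=1 t=2 v=9: → [2,4); WM=-1
i=2 t=3 v=5: → [2,5); WM=0
i=3 t=4 v=7: → [2,6); WM=1
i=4 t=3 v=8: → [2,6); WM=1
i=5 t=0 v=6: DROP (t<1-0); WM=1
i=6 t=8 v=3: → [8,10); WM=5
i=7 t=9 v=9: → [8,11); WM=6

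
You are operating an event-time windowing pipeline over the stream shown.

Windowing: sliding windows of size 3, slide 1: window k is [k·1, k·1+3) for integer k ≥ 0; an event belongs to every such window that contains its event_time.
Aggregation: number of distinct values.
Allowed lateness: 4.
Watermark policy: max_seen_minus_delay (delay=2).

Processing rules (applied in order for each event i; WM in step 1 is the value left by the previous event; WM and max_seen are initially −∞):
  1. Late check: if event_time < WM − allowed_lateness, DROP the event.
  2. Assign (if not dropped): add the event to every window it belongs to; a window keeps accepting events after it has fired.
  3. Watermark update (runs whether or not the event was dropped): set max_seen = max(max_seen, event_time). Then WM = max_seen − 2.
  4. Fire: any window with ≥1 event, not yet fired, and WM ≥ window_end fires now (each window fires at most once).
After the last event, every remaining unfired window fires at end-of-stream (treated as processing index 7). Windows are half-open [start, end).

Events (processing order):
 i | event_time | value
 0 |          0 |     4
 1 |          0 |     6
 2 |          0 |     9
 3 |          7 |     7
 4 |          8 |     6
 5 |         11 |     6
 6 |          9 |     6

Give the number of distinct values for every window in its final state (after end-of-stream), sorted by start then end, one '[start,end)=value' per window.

[0,3)=3 [5,8)=1 [6,9)=2 [7,10)=2 [8,11)=1 [9,12)=1 [10,13)=1 [11,14)=1

i=0 t=0 v=4: → [0,3); WM=-2
i=1 t=0 v=6: → [0,3); WM=-2
i=2 t=0 v=9: → [0,3); WM=-2
i=3 t=7 v=7: → [7,10),[6,9),[5,8); WM=5; [0,3) fires=3
i=4 t=8 v=6: → [8,11),[7,10),[6,9); WM=6
i=5 t=11 v=6: → [11,14),[10,13),[9,12); WM=9; [5,8) fires=1 [6,9) fires=2
i=6 t=9 v=6: → [9,12),[8,11),[7,10); WM=9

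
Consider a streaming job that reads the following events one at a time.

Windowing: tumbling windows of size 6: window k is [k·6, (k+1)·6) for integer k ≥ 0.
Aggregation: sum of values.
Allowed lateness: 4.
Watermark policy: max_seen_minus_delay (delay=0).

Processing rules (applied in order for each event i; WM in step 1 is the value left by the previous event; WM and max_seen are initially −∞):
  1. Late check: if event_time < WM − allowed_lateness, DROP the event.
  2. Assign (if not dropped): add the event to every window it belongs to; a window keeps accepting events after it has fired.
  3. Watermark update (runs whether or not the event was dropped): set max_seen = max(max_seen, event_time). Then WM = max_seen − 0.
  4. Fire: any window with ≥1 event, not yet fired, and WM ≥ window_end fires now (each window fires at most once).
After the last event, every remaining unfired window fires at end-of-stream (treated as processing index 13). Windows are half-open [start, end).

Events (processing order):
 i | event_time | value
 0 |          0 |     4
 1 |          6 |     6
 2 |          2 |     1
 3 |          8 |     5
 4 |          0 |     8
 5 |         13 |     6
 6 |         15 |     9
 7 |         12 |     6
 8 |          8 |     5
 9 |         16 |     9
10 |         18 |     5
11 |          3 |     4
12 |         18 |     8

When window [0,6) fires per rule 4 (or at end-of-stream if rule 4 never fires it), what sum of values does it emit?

i=0 t=0 v=4: → [0,6); WM=0
i=1 t=6 v=6: → [6,12); WM=6; [0,6) fires=4
i=2 t=2 v=1: → [0,6); WM=6
i=3 t=8 v=5: → [6,12); WM=8
i=4 t=0 v=8: DROP (t<8-4); WM=8
i=5 t=13 v=6: → [12,18); WM=13; [6,12) fires=11
i=6 t=15 v=9: → [12,18); WM=15
i=7 t=12 v=6: → [12,18); WM=15
i=8 t=8 v=5: DROP (t<15-4); WM=15
i=9 t=16 v=9: → [12,18); WM=16
i=10 t=18 v=5: → [18,24); WM=18; [12,18) fires=30
i=11 t=3 v=4: DROP (t<18-4); WM=18
i=12 t=18 v=8: → [18,24); WM=18

4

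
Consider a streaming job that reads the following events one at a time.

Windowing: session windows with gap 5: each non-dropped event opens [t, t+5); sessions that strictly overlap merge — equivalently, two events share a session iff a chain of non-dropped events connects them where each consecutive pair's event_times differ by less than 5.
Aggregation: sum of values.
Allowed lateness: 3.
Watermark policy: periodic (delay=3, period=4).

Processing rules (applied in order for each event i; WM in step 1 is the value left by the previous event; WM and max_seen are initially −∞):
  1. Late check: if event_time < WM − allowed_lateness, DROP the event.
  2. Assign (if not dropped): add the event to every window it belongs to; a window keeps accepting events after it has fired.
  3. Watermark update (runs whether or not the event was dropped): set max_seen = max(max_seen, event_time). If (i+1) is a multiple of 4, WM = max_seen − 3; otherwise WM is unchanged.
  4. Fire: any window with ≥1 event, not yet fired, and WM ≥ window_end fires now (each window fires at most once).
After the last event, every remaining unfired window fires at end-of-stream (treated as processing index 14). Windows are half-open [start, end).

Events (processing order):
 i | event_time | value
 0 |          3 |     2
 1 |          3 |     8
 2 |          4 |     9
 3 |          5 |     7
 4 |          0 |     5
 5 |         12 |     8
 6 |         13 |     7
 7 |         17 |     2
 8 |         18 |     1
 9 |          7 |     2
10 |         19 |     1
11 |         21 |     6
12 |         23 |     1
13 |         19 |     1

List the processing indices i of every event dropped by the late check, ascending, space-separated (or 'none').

9

i=0 t=3 v=2: → [3,8); WM=−∞
i=1 t=3 v=8: → [3,8); WM=−∞
i=2 t=4 v=9: → [3,9); WM=−∞
i=3 t=5 v=7: → [3,10); WM=2
i=4 t=0 v=5: → [0,10); WM=2
i=5 t=12 v=8: → [12,17); WM=2
i=6 t=13 v=7: → [12,18); WM=2
i=7 t=17 v=2: → [12,22); WM=14
i=8 t=18 v=1: → [12,23); WM=14
i=9 t=7 v=2: DROP (t<14-3); WM=14
i=10 t=19 v=1: → [12,24); WM=14
i=11 t=21 v=6: → [12,26); WM=18
i=12 t=23 v=1: → [12,28); WM=18
i=13 t=19 v=1: → [12,28); WM=18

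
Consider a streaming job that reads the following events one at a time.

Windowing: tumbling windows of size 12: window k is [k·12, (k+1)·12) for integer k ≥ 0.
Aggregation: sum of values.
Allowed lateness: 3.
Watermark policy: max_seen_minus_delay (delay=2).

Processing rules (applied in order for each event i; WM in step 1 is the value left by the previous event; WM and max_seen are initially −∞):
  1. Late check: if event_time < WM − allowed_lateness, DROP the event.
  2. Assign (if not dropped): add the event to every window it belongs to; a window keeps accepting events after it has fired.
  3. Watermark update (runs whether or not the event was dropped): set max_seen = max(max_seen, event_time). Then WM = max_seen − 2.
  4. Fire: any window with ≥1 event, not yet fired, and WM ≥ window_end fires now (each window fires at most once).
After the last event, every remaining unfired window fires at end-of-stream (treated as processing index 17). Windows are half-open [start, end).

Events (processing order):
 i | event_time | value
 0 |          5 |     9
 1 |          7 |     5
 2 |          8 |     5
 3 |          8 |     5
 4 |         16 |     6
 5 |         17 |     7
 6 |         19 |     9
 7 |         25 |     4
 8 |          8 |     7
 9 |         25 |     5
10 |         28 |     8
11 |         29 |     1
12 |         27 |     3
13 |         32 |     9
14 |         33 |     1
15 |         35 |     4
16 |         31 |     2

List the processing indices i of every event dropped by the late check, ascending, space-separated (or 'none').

i=0 t=5 v=9: → [0,12); WM=3
i=1 t=7 v=5: → [0,12); WM=5
i=2 t=8 v=5: → [0,12); WM=6
i=3 t=8 v=5: → [0,12); WM=6
i=4 t=16 v=6: → [12,24); WM=14; [0,12) fires=24
i=5 t=17 v=7: → [12,24); WM=15
i=6 t=19 v=9: → [12,24); WM=17
i=7 t=25 v=4: → [24,36); WM=23
i=8 t=8 v=7: DROP (t<23-3); WM=23
i=9 t=25 v=5: → [24,36); WM=23
i=10 t=28 v=8: → [24,36); WM=26; [12,24) fires=22
i=11 t=29 v=1: → [24,36); WM=27
i=12 t=27 v=3: → [24,36); WM=27
i=13 t=32 v=9: → [24,36); WM=30
i=14 t=33 v=1: → [24,36); WM=31
i=15 t=35 v=4: → [24,36); WM=33
i=16 t=31 v=2: → [24,36); WM=33

8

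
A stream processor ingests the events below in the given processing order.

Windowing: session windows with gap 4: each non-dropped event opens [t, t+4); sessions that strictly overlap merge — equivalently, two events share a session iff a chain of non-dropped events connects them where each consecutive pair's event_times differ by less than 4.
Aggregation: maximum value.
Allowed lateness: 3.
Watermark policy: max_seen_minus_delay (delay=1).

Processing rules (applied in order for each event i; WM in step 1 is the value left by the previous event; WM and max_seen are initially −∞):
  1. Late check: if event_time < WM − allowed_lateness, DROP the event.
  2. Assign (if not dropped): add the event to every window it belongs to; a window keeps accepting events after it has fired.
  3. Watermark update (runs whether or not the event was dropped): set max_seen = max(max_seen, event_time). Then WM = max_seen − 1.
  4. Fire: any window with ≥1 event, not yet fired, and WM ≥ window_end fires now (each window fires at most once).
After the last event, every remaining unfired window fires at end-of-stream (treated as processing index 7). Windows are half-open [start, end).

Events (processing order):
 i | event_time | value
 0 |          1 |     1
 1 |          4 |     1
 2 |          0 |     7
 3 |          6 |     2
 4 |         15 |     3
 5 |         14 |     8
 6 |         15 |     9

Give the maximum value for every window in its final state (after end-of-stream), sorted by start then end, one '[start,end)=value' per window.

i=0 t=1 v=1: → [1,5); WM=0
i=1 t=4 v=1: → [1,8); WM=3
i=2 t=0 v=7: → [0,8); WM=3
i=3 t=6 v=2: → [0,10); WM=5
i=4 t=15 v=3: → [15,19); WM=14
i=5 t=14 v=8: → [14,19); WM=14
i=6 t=15 v=9: → [14,19); WM=14

[0,10)=7 [14,19)=9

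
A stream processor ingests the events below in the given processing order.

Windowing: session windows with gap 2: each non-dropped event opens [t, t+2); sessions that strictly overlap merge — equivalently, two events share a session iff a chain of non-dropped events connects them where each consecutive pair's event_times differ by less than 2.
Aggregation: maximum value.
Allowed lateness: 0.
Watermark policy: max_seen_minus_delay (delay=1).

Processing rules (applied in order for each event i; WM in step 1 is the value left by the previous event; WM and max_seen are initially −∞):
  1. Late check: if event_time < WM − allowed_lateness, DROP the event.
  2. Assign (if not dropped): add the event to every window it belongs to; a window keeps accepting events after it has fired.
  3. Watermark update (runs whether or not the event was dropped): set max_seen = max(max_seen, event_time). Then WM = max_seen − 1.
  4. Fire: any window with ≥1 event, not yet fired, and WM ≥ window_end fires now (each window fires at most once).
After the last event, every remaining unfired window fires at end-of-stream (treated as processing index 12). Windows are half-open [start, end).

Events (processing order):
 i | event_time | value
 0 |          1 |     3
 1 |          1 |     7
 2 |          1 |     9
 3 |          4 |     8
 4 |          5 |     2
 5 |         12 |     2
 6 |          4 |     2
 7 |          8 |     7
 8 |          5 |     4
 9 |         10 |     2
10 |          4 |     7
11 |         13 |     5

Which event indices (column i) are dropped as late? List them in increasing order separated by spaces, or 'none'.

i=0 t=1 v=3: → [1,3); WM=0
i=1 t=1 v=7: → [1,3); WM=0
i=2 t=1 v=9: → [1,3); WM=0
i=3 t=4 v=8: → [4,6); WM=3
i=4 t=5 v=2: → [4,7); WM=4
i=5 t=12 v=2: → [12,14); WM=11
i=6 t=4 v=2: DROP (t<11-0); WM=11
i=7 t=8 v=7: DROP (t<11-0); WM=11
i=8 t=5 v=4: DROP (t<11-0); WM=11
i=9 t=10 v=2: DROP (t<11-0); WM=11
i=10 t=4 v=7: DROP (t<11-0); WM=11
i=11 t=13 v=5: → [12,15); WM=12

6 7 8 9 10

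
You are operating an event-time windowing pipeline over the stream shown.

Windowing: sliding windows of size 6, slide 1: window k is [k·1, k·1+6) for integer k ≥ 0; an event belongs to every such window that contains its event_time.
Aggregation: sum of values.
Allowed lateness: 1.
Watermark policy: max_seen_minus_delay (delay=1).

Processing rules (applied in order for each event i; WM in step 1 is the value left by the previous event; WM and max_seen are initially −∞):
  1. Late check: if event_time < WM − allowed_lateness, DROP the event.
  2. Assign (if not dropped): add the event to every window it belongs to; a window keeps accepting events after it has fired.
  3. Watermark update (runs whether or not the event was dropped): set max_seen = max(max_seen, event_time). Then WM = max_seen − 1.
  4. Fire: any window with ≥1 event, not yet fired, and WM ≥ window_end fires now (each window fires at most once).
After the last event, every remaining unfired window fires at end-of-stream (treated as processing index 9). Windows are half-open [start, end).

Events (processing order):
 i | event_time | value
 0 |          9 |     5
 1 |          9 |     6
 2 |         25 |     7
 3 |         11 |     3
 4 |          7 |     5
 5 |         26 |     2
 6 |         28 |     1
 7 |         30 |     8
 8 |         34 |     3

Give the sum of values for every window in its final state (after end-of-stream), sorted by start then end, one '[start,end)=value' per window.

i=0 t=9 v=5: → [9,15),[8,14),[7,13),[6,12),[5,11),[4,10); WM=8
i=1 t=9 v=6: → [9,15),[8,14),[7,13),[6,12),[5,11),[4,10); WM=8
i=2 t=25 v=7: → [25,31),[24,30),[23,29),[22,28),[21,27),[20,26); WM=24; [4,10) fires=11 [5,11) fires=11 [6,12) fires=11 [7,13) fires=11 [8,14) fires=11 [9,15) fires=11
i=3 t=11 v=3: DROP (t<24-1); WM=24
i=4 t=7 v=5: DROP (t<24-1); WM=24
i=5 t=26 v=2: → [26,32),[25,31),[24,30),[23,29),[22,28),[21,27); WM=25
i=6 t=28 v=1: → [28,34),[27,33),[26,32),[25,31),[24,30),[23,29); WM=27; [20,26) fires=7 [21,27) fires=9
i=7 t=30 v=8: → [30,36),[29,35),[28,34),[27,33),[26,32),[25,31); WM=29; [22,28) fires=9 [23,29) fires=10
i=8 t=34 v=3: → [34,40),[33,39),[32,38),[31,37),[30,36),[29,35); WM=33; [24,30) fires=10 [25,31) fires=18 [26,32) fires=11 [27,33) fires=9

[4,10)=11 [5,11)=11 [6,12)=11 [7,13)=11 [8,14)=11 [9,15)=11 [20,26)=7 [21,27)=9 [22,28)=9 [23,29)=10 [24,30)=10 [25,31)=18 [26,32)=11 [27,33)=9 [28,34)=9 [29,35)=11 [30,36)=11 [31,37)=3 [32,38)=3 [33,39)=3 [34,40)=3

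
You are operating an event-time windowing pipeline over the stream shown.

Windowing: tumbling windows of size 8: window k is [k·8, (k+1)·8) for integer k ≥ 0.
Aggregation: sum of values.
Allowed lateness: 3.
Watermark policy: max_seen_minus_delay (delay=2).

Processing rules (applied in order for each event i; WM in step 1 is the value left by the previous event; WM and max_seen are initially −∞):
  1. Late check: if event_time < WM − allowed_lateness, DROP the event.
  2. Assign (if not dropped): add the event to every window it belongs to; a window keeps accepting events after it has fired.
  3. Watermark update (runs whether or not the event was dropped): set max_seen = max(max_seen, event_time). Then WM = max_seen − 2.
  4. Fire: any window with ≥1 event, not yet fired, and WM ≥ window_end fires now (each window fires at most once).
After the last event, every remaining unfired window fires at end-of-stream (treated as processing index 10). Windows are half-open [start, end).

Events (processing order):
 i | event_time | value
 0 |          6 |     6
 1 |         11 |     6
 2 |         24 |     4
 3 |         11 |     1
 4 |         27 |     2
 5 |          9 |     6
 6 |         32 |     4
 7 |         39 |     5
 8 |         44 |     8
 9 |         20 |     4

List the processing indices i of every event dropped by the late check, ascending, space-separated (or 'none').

i=0 t=6 v=6: → [0,8); WM=4
i=1 t=11 v=6: → [8,16); WM=9; [0,8) fires=6
i=2 t=24 v=4: → [24,32); WM=22; [8,16) fires=6
i=3 t=11 v=1: DROP (t<22-3); WM=22
i=4 t=27 v=2: → [24,32); WM=25
i=5 t=9 v=6: DROP (t<25-3); WM=25
i=6 t=32 v=4: → [32,40); WM=30
i=7 t=39 v=5: → [32,40); WM=37; [24,32) fires=6
i=8 t=44 v=8: → [40,48); WM=42; [32,40) fires=9
i=9 t=20 v=4: DROP (t<42-3); WM=42

3 5 9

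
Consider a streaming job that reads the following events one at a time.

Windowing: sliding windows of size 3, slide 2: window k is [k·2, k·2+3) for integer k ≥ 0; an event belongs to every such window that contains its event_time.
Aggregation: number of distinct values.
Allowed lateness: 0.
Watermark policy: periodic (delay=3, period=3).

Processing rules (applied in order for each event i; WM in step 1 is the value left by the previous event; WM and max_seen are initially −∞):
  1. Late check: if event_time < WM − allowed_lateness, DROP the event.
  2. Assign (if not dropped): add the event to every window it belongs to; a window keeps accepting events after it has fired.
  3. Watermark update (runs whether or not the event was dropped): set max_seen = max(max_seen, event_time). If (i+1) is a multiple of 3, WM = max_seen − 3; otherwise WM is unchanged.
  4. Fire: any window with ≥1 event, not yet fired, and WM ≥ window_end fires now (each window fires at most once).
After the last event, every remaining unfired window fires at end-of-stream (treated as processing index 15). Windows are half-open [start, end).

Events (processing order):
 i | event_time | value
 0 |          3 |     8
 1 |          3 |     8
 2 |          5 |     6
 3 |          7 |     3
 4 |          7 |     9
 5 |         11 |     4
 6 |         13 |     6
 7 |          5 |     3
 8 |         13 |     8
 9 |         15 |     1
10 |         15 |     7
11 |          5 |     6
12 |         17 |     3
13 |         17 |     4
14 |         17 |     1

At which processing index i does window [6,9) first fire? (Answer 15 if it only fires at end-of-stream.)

i=0 t=3 v=8: → [2,5); WM=−∞
i=1 t=3 v=8: → [2,5); WM=−∞
i=2 t=5 v=6: → [4,7); WM=2
i=3 t=7 v=3: → [6,9); WM=2
i=4 t=7 v=9: → [6,9); WM=2
i=5 t=11 v=4: → [10,13); WM=8; [2,5) fires=1 [4,7) fires=1
i=6 t=13 v=6: → [12,15); WM=8
i=7 t=5 v=3: DROP (t<8-0); WM=8
i=8 t=13 v=8: → [12,15); WM=10; [6,9) fires=2
i=9 t=15 v=1: → [14,17); WM=10
i=10 t=15 v=7: → [14,17); WM=10
i=11 t=5 v=6: DROP (t<10-0); WM=12
i=12 t=17 v=3: → [16,19); WM=12
i=13 t=17 v=4: → [16,19); WM=12
i=14 t=17 v=1: → [16,19); WM=14; [10,13) fires=1

8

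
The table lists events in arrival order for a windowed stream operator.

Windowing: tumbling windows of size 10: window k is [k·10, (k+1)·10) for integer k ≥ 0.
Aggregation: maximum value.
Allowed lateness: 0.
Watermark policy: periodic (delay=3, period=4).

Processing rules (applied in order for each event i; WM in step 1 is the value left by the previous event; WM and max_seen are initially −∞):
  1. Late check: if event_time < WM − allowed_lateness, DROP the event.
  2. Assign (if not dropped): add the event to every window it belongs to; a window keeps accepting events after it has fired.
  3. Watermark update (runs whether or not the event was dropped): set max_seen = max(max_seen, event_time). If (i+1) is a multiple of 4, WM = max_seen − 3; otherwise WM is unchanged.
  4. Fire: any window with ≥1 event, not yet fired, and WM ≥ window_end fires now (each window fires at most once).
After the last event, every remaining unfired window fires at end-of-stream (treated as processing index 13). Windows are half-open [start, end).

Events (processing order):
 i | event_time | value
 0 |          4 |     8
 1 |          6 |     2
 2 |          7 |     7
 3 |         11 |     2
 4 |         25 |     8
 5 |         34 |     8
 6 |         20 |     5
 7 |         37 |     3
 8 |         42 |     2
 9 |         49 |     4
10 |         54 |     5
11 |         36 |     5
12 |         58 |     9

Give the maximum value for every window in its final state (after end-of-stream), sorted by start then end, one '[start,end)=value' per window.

i=0 t=4 v=8: → [0,10); WM=−∞
i=1 t=6 v=2: → [0,10); WM=−∞
i=2 t=7 v=7: → [0,10); WM=−∞
i=3 t=11 v=2: → [10,20); WM=8
i=4 t=25 v=8: → [20,30); WM=8
i=5 t=34 v=8: → [30,40); WM=8
i=6 t=20 v=5: → [20,30); WM=8
i=7 t=37 v=3: → [30,40); WM=34; [0,10) fires=8 [10,20) fires=2 [20,30) fires=8
i=8 t=42 v=2: → [40,50); WM=34
i=9 t=49 v=4: → [40,50); WM=34
i=10 t=54 v=5: → [50,60); WM=34
i=11 t=36 v=5: → [30,40); WM=51; [30,40) fires=8 [40,50) fires=4
i=12 t=58 v=9: → [50,60); WM=51

[0,10)=8 [10,20)=2 [20,30)=8 [30,40)=8 [40,50)=4 [50,60)=9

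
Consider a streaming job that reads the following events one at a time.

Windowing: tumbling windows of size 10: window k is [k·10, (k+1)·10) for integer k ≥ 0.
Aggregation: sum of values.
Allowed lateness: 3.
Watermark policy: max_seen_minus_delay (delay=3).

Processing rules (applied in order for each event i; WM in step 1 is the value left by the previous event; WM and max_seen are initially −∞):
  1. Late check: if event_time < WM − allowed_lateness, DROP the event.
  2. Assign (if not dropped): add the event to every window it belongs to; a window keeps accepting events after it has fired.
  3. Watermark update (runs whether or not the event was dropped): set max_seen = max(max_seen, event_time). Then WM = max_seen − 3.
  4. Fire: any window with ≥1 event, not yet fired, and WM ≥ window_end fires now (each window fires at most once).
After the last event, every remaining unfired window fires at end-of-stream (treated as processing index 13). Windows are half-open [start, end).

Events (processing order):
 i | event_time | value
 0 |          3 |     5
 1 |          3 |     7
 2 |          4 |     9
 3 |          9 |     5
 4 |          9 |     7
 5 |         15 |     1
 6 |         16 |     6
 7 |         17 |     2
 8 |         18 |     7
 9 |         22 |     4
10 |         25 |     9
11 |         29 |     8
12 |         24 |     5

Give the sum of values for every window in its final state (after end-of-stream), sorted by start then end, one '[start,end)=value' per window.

[0,10)=33 [10,20)=16 [20,30)=26

i=0 t=3 v=5: → [0,10); WM=0
i=1 t=3 v=7: → [0,10); WM=0
i=2 t=4 v=9: → [0,10); WM=1
i=3 t=9 v=5: → [0,10); WM=6
i=4 t=9 v=7: → [0,10); WM=6
i=5 t=15 v=1: → [10,20); WM=12; [0,10) fires=33
i=6 t=16 v=6: → [10,20); WM=13
i=7 t=17 v=2: → [10,20); WM=14
i=8 t=18 v=7: → [10,20); WM=15
i=9 t=22 v=4: → [20,30); WM=19
i=10 t=25 v=9: → [20,30); WM=22; [10,20) fires=16
i=11 t=29 v=8: → [20,30); WM=26
i=12 t=24 v=5: → [20,30); WM=26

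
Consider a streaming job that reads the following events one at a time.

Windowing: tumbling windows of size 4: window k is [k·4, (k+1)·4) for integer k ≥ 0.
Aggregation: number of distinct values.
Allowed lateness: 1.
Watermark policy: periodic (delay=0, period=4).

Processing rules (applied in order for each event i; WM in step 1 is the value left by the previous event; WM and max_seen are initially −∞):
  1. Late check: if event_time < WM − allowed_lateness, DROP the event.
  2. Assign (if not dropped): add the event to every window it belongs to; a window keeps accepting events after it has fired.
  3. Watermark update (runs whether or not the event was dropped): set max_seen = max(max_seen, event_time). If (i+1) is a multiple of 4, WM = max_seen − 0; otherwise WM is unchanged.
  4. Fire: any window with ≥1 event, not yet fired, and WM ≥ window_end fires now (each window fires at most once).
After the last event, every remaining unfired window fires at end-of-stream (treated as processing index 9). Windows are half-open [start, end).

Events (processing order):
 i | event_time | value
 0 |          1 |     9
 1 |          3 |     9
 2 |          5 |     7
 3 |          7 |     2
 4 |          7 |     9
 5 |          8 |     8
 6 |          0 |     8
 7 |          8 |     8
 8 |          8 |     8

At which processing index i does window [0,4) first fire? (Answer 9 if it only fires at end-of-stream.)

i=0 t=1 v=9: → [0,4); WM=−∞
i=1 t=3 v=9: → [0,4); WM=−∞
i=2 t=5 v=7: → [4,8); WM=−∞
i=3 t=7 v=2: → [4,8); WM=7; [0,4) fires=1
i=4 t=7 v=9: → [4,8); WM=7
i=5 t=8 v=8: → [8,12); WM=7
i=6 t=0 v=8: DROP (t<7-1); WM=7
i=7 t=8 v=8: → [8,12); WM=8; [4,8) fires=3
i=8 t=8 v=8: → [8,12); WM=8

3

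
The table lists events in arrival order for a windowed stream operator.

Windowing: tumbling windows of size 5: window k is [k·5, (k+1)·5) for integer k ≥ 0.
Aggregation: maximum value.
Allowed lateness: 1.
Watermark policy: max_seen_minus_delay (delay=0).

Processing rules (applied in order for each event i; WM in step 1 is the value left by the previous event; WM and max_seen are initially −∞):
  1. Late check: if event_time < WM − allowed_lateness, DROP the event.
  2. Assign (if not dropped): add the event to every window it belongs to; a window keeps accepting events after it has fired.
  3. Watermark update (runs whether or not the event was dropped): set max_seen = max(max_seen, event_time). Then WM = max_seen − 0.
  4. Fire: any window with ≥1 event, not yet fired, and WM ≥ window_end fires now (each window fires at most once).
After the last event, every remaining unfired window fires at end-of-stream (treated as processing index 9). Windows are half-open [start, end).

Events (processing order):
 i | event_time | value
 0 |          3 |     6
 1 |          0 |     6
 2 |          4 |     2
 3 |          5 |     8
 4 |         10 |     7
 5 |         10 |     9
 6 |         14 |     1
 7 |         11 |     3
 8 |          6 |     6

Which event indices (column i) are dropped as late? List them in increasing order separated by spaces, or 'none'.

i=0 t=3 v=6: → [0,5); WM=3
i=1 t=0 v=6: DROP (t<3-1); WM=3
i=2 t=4 v=2: → [0,5); WM=4
i=3 t=5 v=8: → [5,10); WM=5; [0,5) fires=6
i=4 t=10 v=7: → [10,15); WM=10; [5,10) fires=8
i=5 t=10 v=9: → [10,15); WM=10
i=6 t=14 v=1: → [10,15); WM=14
i=7 t=11 v=3: DROP (t<14-1); WM=14
i=8 t=6 v=6: DROP (t<14-1); WM=14

1 7 8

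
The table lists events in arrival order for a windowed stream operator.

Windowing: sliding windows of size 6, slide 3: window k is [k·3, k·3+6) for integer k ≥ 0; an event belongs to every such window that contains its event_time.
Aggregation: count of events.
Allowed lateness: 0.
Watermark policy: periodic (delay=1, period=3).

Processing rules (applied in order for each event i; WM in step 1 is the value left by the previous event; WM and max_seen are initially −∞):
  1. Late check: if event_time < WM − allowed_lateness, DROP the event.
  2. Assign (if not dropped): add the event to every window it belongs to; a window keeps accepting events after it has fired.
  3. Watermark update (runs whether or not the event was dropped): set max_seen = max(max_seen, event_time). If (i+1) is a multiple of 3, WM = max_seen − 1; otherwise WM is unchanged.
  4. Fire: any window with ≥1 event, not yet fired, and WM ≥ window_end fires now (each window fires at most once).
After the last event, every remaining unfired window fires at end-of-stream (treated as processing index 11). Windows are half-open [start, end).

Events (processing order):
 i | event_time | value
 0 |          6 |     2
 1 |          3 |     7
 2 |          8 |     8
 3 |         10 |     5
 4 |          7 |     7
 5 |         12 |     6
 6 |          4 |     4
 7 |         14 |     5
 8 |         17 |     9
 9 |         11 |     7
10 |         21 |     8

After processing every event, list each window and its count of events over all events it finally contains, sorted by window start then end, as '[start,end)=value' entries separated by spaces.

[0,6)=1 [3,9)=4 [6,12)=4 [9,15)=3 [12,18)=3 [15,21)=1 [18,24)=1 [21,27)=1

i=0 t=6 v=2: → [6,12),[3,9); WM=−∞
i=1 t=3 v=7: → [3,9),[0,6); WM=−∞
i=2 t=8 v=8: → [6,12),[3,9); WM=7; [0,6) fires=1
i=3 t=10 v=5: → [9,15),[6,12); WM=7
i=4 t=7 v=7: → [6,12),[3,9); WM=7
i=5 t=12 v=6: → [12,18),[9,15); WM=11; [3,9) fires=4
i=6 t=4 v=4: DROP (t<11-0); WM=11
i=7 t=14 v=5: → [12,18),[9,15); WM=11
i=8 t=17 v=9: → [15,21),[12,18); WM=16; [6,12) fires=4 [9,15) fires=3
i=9 t=11 v=7: DROP (t<16-0); WM=16
i=10 t=21 v=8: → [21,27),[18,24); WM=16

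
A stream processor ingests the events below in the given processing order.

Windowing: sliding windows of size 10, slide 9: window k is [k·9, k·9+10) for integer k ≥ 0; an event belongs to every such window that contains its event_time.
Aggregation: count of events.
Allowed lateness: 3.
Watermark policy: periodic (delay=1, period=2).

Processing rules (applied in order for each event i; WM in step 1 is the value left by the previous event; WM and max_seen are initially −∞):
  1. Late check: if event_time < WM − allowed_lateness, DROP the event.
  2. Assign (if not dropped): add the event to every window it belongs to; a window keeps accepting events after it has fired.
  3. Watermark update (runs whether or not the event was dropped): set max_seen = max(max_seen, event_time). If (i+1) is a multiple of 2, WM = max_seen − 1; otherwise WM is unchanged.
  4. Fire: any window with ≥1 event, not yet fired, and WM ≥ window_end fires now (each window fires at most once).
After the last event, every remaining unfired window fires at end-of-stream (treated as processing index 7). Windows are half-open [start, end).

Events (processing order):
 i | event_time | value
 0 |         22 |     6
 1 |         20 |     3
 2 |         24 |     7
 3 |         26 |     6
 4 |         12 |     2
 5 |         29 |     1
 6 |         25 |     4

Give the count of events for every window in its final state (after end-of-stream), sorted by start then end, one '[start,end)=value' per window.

i=0 t=22 v=6: → [18,28); WM=−∞
i=1 t=20 v=3: → [18,28); WM=21
i=2 t=24 v=7: → [18,28); WM=21
i=3 t=26 v=6: → [18,28); WM=25
i=4 t=12 v=2: DROP (t<25-3); WM=25
i=5 t=29 v=1: → [27,37); WM=28; [18,28) fires=4
i=6 t=25 v=4: → [18,28); WM=28

[18,28)=5 [27,37)=1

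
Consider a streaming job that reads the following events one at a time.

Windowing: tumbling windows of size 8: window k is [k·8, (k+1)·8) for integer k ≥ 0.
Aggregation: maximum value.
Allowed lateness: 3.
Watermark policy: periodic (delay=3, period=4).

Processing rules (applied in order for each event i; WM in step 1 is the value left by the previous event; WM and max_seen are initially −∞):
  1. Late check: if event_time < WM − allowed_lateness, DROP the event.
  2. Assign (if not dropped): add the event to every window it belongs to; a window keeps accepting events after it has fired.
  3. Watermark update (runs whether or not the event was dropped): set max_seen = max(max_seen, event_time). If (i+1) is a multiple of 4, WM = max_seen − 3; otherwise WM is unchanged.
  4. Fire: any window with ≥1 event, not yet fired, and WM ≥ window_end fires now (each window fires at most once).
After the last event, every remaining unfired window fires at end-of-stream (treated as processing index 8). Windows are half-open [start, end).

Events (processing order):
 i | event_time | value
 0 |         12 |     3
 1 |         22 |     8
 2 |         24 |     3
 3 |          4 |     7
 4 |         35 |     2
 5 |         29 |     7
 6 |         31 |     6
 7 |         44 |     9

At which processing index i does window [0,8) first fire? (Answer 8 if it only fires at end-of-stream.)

i=0 t=12 v=3: → [8,16); WM=−∞
i=1 t=22 v=8: → [16,24); WM=−∞
i=2 t=24 v=3: → [24,32); WM=−∞
i=3 t=4 v=7: → [0,8); WM=21; [0,8) fires=7 [8,16) fires=3
i=4 t=35 v=2: → [32,40); WM=21
i=5 t=29 v=7: → [24,32); WM=21
i=6 t=31 v=6: → [24,32); WM=21
i=7 t=44 v=9: → [40,48); WM=41; [16,24) fires=8 [24,32) fires=7 [32,40) fires=2

3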